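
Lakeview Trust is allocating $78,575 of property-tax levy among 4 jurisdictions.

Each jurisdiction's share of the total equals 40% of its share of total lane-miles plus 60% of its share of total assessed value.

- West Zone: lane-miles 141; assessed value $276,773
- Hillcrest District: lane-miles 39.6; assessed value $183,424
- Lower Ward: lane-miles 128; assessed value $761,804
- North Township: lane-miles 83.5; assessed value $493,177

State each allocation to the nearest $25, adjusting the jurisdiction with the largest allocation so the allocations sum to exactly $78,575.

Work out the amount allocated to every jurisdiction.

West Zone: $18,900; Hillcrest District: $8,225; Lower Ward: $31,200; North Township: $20,250

Lane-miles total 392.1; assessed value total 1,715,178.
Combined weights (40% lane-miles + 60% assessed value): West Zone 0.2407; Hillcrest District 0.1046; Lower Ward 0.3971; North Township 0.2577.
Proportional shares: West Zone 18,909.94; Hillcrest District 8,216.03; Lower Ward 31,199.90; North Township 20,249.13.
At nearest $25: West Zone $18,900; Hillcrest District $8,225; Lower Ward $31,200; North Township $20,250. Sum = $78,575.
Sum already equals the total — no adjustment.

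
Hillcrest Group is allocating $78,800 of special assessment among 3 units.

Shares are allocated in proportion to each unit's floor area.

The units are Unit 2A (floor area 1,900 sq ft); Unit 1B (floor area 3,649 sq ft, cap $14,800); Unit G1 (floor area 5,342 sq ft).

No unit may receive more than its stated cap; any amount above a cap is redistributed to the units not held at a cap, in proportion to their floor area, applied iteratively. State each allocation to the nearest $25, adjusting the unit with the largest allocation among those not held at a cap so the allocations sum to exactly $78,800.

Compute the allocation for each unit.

Combined floor area = 10,891.
Proportional shares (ignoring caps): Unit 2A 13,747.13; Unit 1B 26,401.73; Unit G1 38,651.14.
Cap binds for Unit 1B ($14,800); balance $64,000 reallocated over remaining floor area 7,242.
Redistributed shares: Unit 2A 16,790.94 → $16,800; Unit G1 47,209.06 → $47,200.

Unit 2A: $16,800 · Unit 1B: $14,800 · Unit G1: $47,200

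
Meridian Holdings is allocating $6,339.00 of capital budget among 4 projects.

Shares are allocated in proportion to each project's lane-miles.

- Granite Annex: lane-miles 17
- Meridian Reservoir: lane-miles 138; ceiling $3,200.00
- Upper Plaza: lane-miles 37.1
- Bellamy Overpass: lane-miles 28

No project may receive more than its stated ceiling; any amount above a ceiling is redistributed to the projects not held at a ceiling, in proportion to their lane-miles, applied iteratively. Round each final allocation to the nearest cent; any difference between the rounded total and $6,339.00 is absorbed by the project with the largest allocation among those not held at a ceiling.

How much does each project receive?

Lane-miles total: 220.1.
Unconstrained shares: Granite Annex 489.6093; Meridian Reservoir 3,974.4752; Upper Plaza 1,068.5002; Bellamy Overpass 806.4153.
Held at cap: Meridian Reservoir ($3,200.00); remaining pool $3,139.00 reallocated over remaining lane-miles 82.1.
Remaining shares: Granite Annex 649.9756 → $649.98; Upper Plaza 1,418.4762 → $1,418.48; Bellamy Overpass 1,070.5481 → $1,070.55.
Rounding difference −$0.01 applied to Upper Plaza → $1,418.47.

Granite Annex: $649.98 | Meridian Reservoir: $3,200.00 | Upper Plaza: $1,418.47 | Bellamy Overpass: $1,070.55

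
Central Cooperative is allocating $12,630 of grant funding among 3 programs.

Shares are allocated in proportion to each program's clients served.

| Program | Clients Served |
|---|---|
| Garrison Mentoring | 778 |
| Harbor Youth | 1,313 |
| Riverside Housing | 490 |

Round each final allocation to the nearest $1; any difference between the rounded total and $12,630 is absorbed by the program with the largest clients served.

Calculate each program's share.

Garrison Mentoring: $3,807 | Harbor Youth: $6,425 | Riverside Housing: $2,398

Combined clients served = 778 + 1,313 + 490 = 2,581.
Raw shares: Garrison Mentoring 3,807.11; Harbor Youth 6,425.10; Riverside Housing 2,397.79.
After rounding ($1): Garrison Mentoring $3,807; Harbor Youth $6,425; Riverside Housing $2,398. Sum = $12,630.
Sum already equals the total — no adjustment.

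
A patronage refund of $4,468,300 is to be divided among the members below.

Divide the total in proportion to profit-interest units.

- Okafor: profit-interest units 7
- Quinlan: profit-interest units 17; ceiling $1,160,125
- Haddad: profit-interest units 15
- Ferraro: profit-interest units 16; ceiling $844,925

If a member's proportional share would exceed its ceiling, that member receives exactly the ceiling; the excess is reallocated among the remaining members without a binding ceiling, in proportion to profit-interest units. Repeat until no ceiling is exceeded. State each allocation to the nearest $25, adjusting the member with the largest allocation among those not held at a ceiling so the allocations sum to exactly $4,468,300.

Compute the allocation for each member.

Okafor: $783,750 · Quinlan: $1,160,125 · Haddad: $1,679,500 · Ferraro: $844,925

Sum of profit-interest units: 55.
Unconstrained shares: Okafor 568,692.73; Quinlan 1,381,110.91; Haddad 1,218,627.27; Ferraro 1,299,869.09.
Held at cap: Quinlan ($1,160,125), Ferraro ($844,925); remaining pool $2,463,250 reallocated over remaining profit-interest units 22.
Shares after redistribution: Okafor 783,761.36 → $783,750; Haddad 1,679,488.64 → $1,679,500.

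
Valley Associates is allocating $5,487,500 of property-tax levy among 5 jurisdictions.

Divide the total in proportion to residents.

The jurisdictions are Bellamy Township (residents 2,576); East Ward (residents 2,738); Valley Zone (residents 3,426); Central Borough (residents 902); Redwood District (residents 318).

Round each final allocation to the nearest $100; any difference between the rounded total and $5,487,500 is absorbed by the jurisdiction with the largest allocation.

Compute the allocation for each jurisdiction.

Bellamy Township: $1,419,300; East Ward: $1,508,500; Valley Zone: $1,887,500; Central Borough: $497,000; Redwood District: $175,200

Residents total: 9,960.
Proportional shares: Bellamy Township 2,576/9,960 × $5,487,500 = 1,419,257.03; East Ward 2,738/9,960 × $5,487,500 = 1,508,511.55; Valley Zone 3,426/9,960 × $5,487,500 = 1,887,567.77; Central Borough 902/9,960 × $5,487,500 = 496,960.34; Redwood District 318/9,960 × $5,487,500 = 175,203.31.
Rounded to nearest $100: Bellamy Township $1,419,300; East Ward $1,508,500; Valley Zone $1,887,600; Central Borough $497,000; Redwood District $175,200. Sum = $5,487,600.
Difference $5,487,500 − $5,487,600 = −$100 applied to largest allocation (Valley Zone): Valley Zone becomes $1,887,500.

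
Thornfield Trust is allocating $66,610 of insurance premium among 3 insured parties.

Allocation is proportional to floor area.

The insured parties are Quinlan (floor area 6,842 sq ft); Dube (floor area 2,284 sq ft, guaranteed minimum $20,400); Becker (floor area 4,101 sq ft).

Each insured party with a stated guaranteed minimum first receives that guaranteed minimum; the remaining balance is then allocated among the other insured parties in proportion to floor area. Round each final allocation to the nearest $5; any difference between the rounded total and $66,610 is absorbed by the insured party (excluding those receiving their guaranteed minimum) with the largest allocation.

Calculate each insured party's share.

Quinlan: $28,890 | Dube: $20,400 | Becker: $17,320

Minimums first: Dube $20,400. Balance $46,210.
Balance split over remaining floor area 10,943: Quinlan 28,892.33 → $28,890; Becker 17,317.67 → $17,320.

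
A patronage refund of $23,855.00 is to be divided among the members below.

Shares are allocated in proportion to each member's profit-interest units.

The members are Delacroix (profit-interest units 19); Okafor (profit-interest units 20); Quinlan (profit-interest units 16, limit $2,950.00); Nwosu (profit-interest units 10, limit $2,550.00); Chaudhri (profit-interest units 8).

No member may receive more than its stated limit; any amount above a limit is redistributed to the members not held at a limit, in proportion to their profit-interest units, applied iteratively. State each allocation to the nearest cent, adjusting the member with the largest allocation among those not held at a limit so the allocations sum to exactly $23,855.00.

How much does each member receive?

Delacroix: $7,420.11; Okafor: $7,810.63; Quinlan: $2,950.00; Nwosu: $2,550.00; Chaudhri: $3,124.26

Combined profit-interest units = 73.
Proportional shares (ignoring caps): Delacroix 6,208.8356; Okafor 6,535.6164; Quinlan 5,228.4932; Nwosu 3,267.8082; Chaudhri 2,614.2466.
Capped: Quinlan ($2,950.00), Nwosu ($2,550.00); residual $18,355.00 reallocated over remaining profit-interest units 47.
Remaining shares: Delacroix 7,420.1064 → $7,420.11; Okafor 7,810.6383 → $7,810.64; Chaudhri 3,124.2553 → $3,124.26.
Rounding difference −$0.01 applied to Okafor → $7,810.63.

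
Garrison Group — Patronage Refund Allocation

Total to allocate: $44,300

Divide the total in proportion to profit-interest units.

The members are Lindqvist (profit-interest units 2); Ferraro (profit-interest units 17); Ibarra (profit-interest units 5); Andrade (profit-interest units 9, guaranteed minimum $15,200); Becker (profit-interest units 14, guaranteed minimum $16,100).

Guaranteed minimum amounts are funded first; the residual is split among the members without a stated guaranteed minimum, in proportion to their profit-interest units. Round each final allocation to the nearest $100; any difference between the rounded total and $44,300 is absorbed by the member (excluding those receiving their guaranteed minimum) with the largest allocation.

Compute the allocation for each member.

Lindqvist: $1,100; Ferraro: $9,200; Ibarra: $2,700; Andrade: $15,200; Becker: $16,100

Fund the minimums — Andrade $15,200; Becker $16,100. Balance $13,000.
Balance split over remaining profit-interest units 24: Lindqvist 1,083.33 → $1,100; Ferraro 9,208.33 → $9,200; Ibarra 2,708.33 → $2,700.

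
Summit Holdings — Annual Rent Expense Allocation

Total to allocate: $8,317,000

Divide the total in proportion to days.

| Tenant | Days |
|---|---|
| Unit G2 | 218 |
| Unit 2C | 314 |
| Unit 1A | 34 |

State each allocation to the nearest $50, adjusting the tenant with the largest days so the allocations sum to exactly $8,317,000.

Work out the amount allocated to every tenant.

Combined days = 218 + 314 + 34 = 566.
Raw shares: Unit G2 3,203,367.49; Unit 2C 4,614,024.73; Unit 1A 499,607.77.
Rounded to nearest $50: Unit G2 $3,203,350; Unit 2C $4,614,000; Unit 1A $499,600. Sum = $8,316,950.
Difference $8,317,000 − $8,316,950 = +$50 applied to largest days (Unit 2C): Unit 2C becomes $4,614,050.

Unit G2: $3,203,350 · Unit 2C: $4,614,050 · Unit 1A: $499,600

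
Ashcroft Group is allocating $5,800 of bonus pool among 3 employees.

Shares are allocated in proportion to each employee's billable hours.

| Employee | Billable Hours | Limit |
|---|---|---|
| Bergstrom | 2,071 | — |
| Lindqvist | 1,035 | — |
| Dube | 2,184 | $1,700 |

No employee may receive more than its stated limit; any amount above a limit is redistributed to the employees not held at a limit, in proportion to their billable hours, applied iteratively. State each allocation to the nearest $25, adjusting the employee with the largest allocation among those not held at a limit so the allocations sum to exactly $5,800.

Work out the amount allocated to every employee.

Bergstrom: $2,725 · Lindqvist: $1,375 · Dube: $1,700

Total billable hours = 5,290.
Proportional shares (ignoring caps): Bergstrom 2,270.66; Lindqvist 1,134.78; Dube 2,394.56.
Held at cap: Dube ($1,700); balance $4,100 reallocated over remaining billable hours 3,106.
Redistributed shares: Bergstrom 2,733.77 → $2,725; Lindqvist 1,366.23 → $1,375.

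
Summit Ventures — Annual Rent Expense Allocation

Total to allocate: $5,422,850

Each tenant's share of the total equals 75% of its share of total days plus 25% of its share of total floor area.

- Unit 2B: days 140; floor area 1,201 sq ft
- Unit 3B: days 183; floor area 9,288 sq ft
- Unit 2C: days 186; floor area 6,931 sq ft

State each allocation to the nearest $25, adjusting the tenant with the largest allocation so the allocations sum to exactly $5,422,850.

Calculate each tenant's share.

Totals — days 509, floor area 17,420.
Composite weights (75% days + 25% floor area): Unit 2B 0.2235; Unit 3B 0.4029; Unit 2C 0.3735.
Unrounded shares: Unit 2B 1,212,130.47; Unit 3B 2,185,090.93; Unit 2C 2,025,628.61.
At nearest $25: Unit 2B $1,212,125; Unit 3B $2,185,100; Unit 2C $2,025,625. Sum = $5,422,850.
Sum already equals the total — no adjustment.

Unit 2B: $1,212,125 | Unit 3B: $2,185,100 | Unit 2C: $2,025,625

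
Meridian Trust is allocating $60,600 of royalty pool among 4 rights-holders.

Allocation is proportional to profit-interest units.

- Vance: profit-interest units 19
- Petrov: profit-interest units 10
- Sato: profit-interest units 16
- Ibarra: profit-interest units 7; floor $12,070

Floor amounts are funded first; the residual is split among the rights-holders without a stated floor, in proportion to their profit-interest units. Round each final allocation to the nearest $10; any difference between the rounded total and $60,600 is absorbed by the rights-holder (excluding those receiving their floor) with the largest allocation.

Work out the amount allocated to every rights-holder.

Vance: $20,490; Petrov: $10,780; Sato: $17,260; Ibarra: $12,070

Fund the minimums — Ibarra $12,070. Remaining pool $48,530.
Remaining pool split over remaining profit-interest units 45: Vance 20,490.44 → $20,490; Petrov 10,784.44 → $10,780; Sato 17,255.11 → $17,260.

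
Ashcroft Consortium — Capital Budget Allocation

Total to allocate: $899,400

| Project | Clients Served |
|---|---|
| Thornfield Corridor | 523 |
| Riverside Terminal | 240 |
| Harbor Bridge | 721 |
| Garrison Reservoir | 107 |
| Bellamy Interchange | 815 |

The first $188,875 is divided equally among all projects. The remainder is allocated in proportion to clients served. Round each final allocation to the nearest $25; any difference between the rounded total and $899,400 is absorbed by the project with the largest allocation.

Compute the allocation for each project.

$188,875 shared equally gives $37,775 per project.
Remainder $710,525 by clients served (total 2,406): Thornfield Corridor 154,449.12 → $154,450; Riverside Terminal 70,875.31 → $70,875; Harbor Bridge 212,921.25 → $212,925; Garrison Reservoir 31,598.58 → $31,600; Bellamy Interchange 240,680.75 → $240,675.
Totals: Thornfield Corridor $37,775 + $154,450 = $192,225; Riverside Terminal $37,775 + $70,875 = $108,650; Harbor Bridge $37,775 + $212,925 = $250,700; Garrison Reservoir $37,775 + $31,600 = $69,375; Bellamy Interchange $37,775 + $240,675 = $278,450.

Thornfield Corridor: $192,225; Riverside Terminal: $108,650; Harbor Bridge: $250,700; Garrison Reservoir: $69,375; Bellamy Interchange: $278,450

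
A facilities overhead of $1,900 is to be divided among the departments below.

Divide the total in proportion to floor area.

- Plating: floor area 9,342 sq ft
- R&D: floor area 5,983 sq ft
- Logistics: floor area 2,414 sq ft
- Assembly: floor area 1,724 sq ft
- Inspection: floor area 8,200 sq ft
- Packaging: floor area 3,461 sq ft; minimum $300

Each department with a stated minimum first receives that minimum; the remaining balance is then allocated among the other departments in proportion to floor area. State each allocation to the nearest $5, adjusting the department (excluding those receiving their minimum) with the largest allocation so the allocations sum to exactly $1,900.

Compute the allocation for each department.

Plating: $540 · R&D: $345 · Logistics: $140 · Assembly: $100 · Inspection: $475 · Packaging: $300

Minimums first: Packaging $300. Balance $1,600.
Balance split over remaining floor area 27,663: Plating 540.33 → $540; R&D 346.05 → $345; Logistics 139.62 → $140; Assembly 99.71 → $100; Inspection 474.28 → $475.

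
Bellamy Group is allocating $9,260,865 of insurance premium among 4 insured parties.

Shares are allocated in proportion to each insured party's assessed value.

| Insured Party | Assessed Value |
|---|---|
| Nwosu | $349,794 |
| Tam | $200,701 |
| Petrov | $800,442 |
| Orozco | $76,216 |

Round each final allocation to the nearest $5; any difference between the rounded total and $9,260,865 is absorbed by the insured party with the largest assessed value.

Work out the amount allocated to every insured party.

Nwosu: $2,269,830; Tam: $1,302,360; Petrov: $5,194,105; Orozco: $494,570

Assessed value total: 349,794 + 200,701 + 800,442 + 76,216 = 1,427,153.
Unrounded shares: Nwosu 2,269,830.22; Tam 1,302,358.52; Petrov 5,194,106.94; Orozco 494,569.32.
After rounding ($5): Nwosu $2,269,830; Tam $1,302,360; Petrov $5,194,105; Orozco $494,570. Sum = $9,260,865.
Sum already equals the total — no adjustment.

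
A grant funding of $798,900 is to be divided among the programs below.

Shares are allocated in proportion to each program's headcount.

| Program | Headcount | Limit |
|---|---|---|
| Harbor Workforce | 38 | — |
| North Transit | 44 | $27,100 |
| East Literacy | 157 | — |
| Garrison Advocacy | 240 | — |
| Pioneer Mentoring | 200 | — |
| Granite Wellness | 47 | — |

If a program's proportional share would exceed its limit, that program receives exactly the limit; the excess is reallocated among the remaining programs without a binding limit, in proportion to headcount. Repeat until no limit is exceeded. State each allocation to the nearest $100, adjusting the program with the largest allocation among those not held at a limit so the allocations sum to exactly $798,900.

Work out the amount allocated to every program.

Total headcount = 726.
Unconstrained shares: Harbor Workforce 41,815.70; North Transit 48,418.18; East Literacy 172,764.88; Garrison Advocacy 264,099.17; Pioneer Mentoring 220,082.64; Granite Wellness 51,719.42.
Capped: North Transit ($27,100); remaining pool $771,800 reallocated over remaining headcount 682.
Shares after redistribution: Harbor Workforce 43,003.52 → $43,000; East Literacy 177,672.43 → $177,700; Garrison Advocacy 271,601.17 → $271,600; Pioneer Mentoring 226,334.31 → $226,300; Granite Wellness 53,188.56 → $53,200.

Harbor Workforce: $43,000; North Transit: $27,100; East Literacy: $177,700; Garrison Advocacy: $271,600; Pioneer Mentoring: $226,300; Granite Wellness: $53,200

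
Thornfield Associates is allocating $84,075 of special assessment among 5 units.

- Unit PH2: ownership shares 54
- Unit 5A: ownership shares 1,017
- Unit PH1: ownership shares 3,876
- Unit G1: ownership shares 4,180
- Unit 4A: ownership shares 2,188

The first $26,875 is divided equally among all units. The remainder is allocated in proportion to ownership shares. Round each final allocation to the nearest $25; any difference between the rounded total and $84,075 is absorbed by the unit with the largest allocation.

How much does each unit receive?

Equal tier: $26,875 ÷ 5 = $5,375 apiece.
Remainder $57,200 by ownership shares (total 11,315): Unit PH2 272.98 → $275; Unit 5A 5,141.18 → $5,150; Unit PH1 19,594.10 → $19,600; Unit G1 21,130.89 → $21,125; Unit 4A 11,060.86 → $11,050.
Totals: Unit PH2 $5,375 + $275 = $5,650; Unit 5A $5,375 + $5,150 = $10,525; Unit PH1 $5,375 + $19,600 = $24,975; Unit G1 $5,375 + $21,125 = $26,500; Unit 4A $5,375 + $11,050 = $16,425.

Unit PH2: $5,650; Unit 5A: $10,525; Unit PH1: $24,975; Unit G1: $26,500; Unit 4A: $16,425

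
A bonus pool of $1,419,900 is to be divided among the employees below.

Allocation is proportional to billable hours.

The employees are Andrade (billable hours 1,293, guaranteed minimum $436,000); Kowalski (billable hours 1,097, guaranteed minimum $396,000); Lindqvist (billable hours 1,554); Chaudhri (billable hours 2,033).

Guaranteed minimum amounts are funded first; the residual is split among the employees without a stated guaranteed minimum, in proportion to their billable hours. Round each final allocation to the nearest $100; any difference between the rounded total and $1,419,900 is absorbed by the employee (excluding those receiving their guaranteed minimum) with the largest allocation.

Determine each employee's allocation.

Guaranteed amounts: Andrade $436,000; Kowalski $396,000. Remaining pool $587,900.
Remaining pool split over remaining billable hours 3,587: Lindqvist 254,696.57 → $254,700; Chaudhri 333,203.43 → $333,200.

Andrade: $436,000 | Kowalski: $396,000 | Lindqvist: $254,700 | Chaudhri: $333,200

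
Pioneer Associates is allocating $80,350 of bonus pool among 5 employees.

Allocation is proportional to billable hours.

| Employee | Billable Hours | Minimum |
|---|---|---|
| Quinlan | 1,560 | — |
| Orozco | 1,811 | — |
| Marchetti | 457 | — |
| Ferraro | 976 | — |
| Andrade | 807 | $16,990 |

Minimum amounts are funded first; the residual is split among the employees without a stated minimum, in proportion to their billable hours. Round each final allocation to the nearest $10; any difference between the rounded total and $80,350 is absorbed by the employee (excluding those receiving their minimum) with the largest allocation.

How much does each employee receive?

Minimums first: Andrade $16,990. Balance $63,360.
Balance split over remaining billable hours 4,804: Quinlan 20,574.85 → $20,570; Orozco 23,885.30 → $23,890; Marchetti 6,027.38 → $6,030; Ferraro 12,872.47 → $12,870.

Quinlan: $20,570; Orozco: $23,890; Marchetti: $6,030; Ferraro: $12,870; Andrade: $16,990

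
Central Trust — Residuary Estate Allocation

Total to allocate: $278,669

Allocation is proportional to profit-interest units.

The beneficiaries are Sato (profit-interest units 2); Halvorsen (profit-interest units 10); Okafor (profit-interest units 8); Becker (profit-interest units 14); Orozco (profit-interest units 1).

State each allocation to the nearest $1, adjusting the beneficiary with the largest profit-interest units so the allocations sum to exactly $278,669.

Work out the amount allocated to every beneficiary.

Sato: $15,924; Halvorsen: $79,620; Okafor: $63,696; Becker: $111,467; Orozco: $7,962

Sum of profit-interest units: 2 + 10 + 8 + 14 + 1 = 35.
Unrounded shares: Sato 15,923.94; Halvorsen 79,619.71; Okafor 63,695.77; Becker 111,467.60; Orozco 7,961.97.
Rounded to nearest $1: Sato $15,924; Halvorsen $79,620; Okafor $63,696; Becker $111,468; Orozco $7,962. Sum = $278,670.
Difference $278,669 − $278,670 = −$1 applied to largest profit-interest units (Becker): Becker becomes $111,467.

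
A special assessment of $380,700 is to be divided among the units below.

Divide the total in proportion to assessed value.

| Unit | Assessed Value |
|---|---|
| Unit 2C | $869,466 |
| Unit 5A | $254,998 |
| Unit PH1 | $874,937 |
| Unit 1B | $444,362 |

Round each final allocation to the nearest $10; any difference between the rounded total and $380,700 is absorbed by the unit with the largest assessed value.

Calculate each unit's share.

Sum of assessed value: 2,443,763.
Proportional shares: Unit 2C 869,466/2,443,763 × $380,700 = 135,449.18; Unit 5A 254,998/2,443,763 × $380,700 = 39,724.69; Unit PH1 874,937/2,443,763 × $380,700 = 136,301.48; Unit 1B 444,362/2,443,763 × $380,700 = 69,224.64.
Rounded to nearest $10: Unit 2C $135,450; Unit 5A $39,720; Unit PH1 $136,300; Unit 1B $69,220. Sum = $380,690.
Difference $380,700 − $380,690 = +$10 applied to largest assessed value (Unit PH1): Unit PH1 becomes $136,310.

Unit 2C: $135,450 | Unit 5A: $39,720 | Unit PH1: $136,310 | Unit 1B: $69,220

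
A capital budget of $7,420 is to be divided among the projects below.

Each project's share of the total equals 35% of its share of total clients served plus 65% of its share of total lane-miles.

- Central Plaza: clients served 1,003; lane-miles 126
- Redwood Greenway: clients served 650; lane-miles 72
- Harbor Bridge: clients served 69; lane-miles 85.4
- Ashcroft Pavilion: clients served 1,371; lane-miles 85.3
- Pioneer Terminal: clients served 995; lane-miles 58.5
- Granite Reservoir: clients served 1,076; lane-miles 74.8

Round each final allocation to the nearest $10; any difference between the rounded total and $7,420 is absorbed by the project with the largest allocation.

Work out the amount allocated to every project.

Clients served total 5,164; lane-miles total 502.
Blended shares (35% clients served + 65% lane-miles): Central Plaza 0.2311; Redwood Greenway 0.1373; Harbor Bridge 0.1153; Ashcroft Pavilion 0.2034; Pioneer Terminal 0.1432; Granite Reservoir 0.1698.
Pro-rata amounts: Central Plaza 1,714.97; Redwood Greenway 1,018.63; Harbor Bridge 855.19; Ashcroft Pavilion 1,509.01; Pioneer Terminal 1,062.43; Granite Reservoir 1,259.77.
After rounding ($10): Central Plaza $1,710; Redwood Greenway $1,020; Harbor Bridge $860; Ashcroft Pavilion $1,510; Pioneer Terminal $1,060; Granite Reservoir $1,260. Sum = $7,420.
Sum already equals the total — no adjustment.

Central Plaza: $1,710 · Redwood Greenway: $1,020 · Harbor Bridge: $860 · Ashcroft Pavilion: $1,510 · Pioneer Terminal: $1,060 · Granite Reservoir: $1,260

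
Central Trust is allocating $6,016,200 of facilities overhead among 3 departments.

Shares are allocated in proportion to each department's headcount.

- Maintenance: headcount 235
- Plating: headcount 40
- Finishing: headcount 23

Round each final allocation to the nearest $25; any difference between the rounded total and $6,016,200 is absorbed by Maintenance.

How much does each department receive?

Maintenance: $4,744,300 · Plating: $807,550 · Finishing: $464,350

Combined headcount = 298.
Raw shares: Maintenance 235/298 × $6,016,200 = 4,744,318.79; Plating 40/298 × $6,016,200 = 807,543.62; Finishing 23/298 × $6,016,200 = 464,337.58.
At nearest $25: Maintenance $4,744,325; Plating $807,550; Finishing $464,350. Sum = $6,016,225.
Difference $6,016,200 − $6,016,225 = −$25 applied to Maintenance: Maintenance becomes $4,744,300.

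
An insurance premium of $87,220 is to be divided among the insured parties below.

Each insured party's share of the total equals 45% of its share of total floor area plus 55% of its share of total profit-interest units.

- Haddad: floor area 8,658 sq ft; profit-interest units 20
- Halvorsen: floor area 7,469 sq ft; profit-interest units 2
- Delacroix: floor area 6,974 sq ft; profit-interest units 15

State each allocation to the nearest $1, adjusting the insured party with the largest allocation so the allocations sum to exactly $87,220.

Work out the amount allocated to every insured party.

Totals — floor area 23,101, profit-interest units 37.
Composite weights (45% floor area + 55% profit-interest units): Haddad 0.4660; Halvorsen 0.1752; Delacroix 0.3588.
Raw shares: Haddad 40,640.36; Halvorsen 15,282.99; Delacroix 31,296.65.
Rounded to nearest $1: Haddad $40,640; Halvorsen $15,283; Delacroix $31,297. Sum = $87,220.
Sum already equals the total — no adjustment.

Haddad: $40,640 · Halvorsen: $15,283 · Delacroix: $31,297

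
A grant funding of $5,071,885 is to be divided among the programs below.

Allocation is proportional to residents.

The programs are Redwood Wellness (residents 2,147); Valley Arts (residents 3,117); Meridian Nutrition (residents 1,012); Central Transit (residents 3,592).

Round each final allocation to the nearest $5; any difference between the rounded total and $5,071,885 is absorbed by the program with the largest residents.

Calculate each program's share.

Redwood Wellness: $1,103,500 · Valley Arts: $1,602,055 · Meridian Nutrition: $520,140 · Central Transit: $1,846,190

Combined residents = 2,147 + 3,117 + 1,012 + 3,592 = 9,868.
Proportional shares: Redwood Wellness 1,103,499.91; Valley Arts 1,602,053.66; Meridian Nutrition 520,140.62; Central Transit 1,846,190.81.
Rounded to nearest $5: Redwood Wellness $1,103,500; Valley Arts $1,602,055; Meridian Nutrition $520,140; Central Transit $1,846,190. Sum = $5,071,885.
Sum already equals the total — no adjustment.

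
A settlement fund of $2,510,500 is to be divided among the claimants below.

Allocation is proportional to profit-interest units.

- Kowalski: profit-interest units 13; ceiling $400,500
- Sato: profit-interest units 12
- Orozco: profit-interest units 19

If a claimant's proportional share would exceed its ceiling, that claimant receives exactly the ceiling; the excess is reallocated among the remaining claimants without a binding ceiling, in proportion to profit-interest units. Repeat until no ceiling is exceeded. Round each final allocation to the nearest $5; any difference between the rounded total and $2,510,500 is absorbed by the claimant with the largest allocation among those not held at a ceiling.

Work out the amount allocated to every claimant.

Sum of profit-interest units: 44.
Unconstrained shares: Kowalski 741,738.64; Sato 684,681.82; Orozco 1,084,079.55.
Held at cap: Kowalski ($400,500); residual $2,110,000 reallocated over remaining profit-interest units 31.
Shares after redistribution: Sato 816,774.19 → $816,775; Orozco 1,293,225.81 → $1,293,225.

Kowalski: $400,500; Sato: $816,775; Orozco: $1,293,225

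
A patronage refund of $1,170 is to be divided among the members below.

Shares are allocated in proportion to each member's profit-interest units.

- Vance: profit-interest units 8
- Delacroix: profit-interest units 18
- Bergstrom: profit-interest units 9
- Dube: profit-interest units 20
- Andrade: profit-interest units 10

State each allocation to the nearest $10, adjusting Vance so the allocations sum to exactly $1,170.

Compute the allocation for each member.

Vance: $150; Delacroix: $320; Bergstrom: $160; Dube: $360; Andrade: $180

Total profit-interest units = 65.
Proportional shares: Vance 8/65 × $1,170 = 144.00; Delacroix 18/65 × $1,170 = 324.00; Bergstrom 9/65 × $1,170 = 162.00; Dube 20/65 × $1,170 = 360.00; Andrade 10/65 × $1,170 = 180.00.
Rounded to nearest $10: Vance $140; Delacroix $320; Bergstrom $160; Dube $360; Andrade $180. Sum = $1,160.
Difference $1,170 − $1,160 = +$10 applied to Vance: Vance becomes $150.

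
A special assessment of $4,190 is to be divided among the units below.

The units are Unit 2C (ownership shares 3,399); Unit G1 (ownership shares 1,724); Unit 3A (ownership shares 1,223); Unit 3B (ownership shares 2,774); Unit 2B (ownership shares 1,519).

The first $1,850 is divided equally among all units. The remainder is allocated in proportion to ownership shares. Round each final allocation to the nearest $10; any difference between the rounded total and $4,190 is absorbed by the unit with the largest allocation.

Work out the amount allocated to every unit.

$1,850 shared equally gives $370 per unit.
Remainder $2,340 by ownership shares (total 10,639): Unit 2C 747.59 → $750; Unit G1 379.19 → $380; Unit 3A 268.99 → $270; Unit 3B 610.13 → $610; Unit 2B 334.10 → $330.
Totals: Unit 2C $370 + $750 = $1,120; Unit G1 $370 + $380 = $750; Unit 3A $370 + $270 = $640; Unit 3B $370 + $610 = $980; Unit 2B $370 + $330 = $700.

Unit 2C: $1,120 · Unit G1: $750 · Unit 3A: $640 · Unit 3B: $980 · Unit 2B: $700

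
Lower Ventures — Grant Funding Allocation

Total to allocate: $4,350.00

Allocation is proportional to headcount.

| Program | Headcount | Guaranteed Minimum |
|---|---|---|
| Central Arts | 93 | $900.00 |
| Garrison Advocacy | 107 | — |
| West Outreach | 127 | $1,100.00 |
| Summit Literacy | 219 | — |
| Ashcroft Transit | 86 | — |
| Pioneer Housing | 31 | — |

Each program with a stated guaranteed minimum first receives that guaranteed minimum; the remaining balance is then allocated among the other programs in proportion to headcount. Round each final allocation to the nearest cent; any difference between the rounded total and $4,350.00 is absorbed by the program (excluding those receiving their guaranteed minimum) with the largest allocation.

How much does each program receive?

Fund the minimums — Central Arts $900.00; West Outreach $1,100.00. Residual $2,350.00.
Residual split over remaining headcount 443: Garrison Advocacy 567.6072 → $567.61; Summit Literacy 1,161.7381 → $1,161.74; Ashcroft Transit 456.2077 → $456.21; Pioneer Housing 164.4470 → $164.45.
Rounding difference −$0.01 applied to Summit Literacy → $1,161.73.

Central Arts: $900.00 · Garrison Advocacy: $567.61 · West Outreach: $1,100.00 · Summit Literacy: $1,161.73 · Ashcroft Transit: $456.21 · Pioneer Housing: $164.45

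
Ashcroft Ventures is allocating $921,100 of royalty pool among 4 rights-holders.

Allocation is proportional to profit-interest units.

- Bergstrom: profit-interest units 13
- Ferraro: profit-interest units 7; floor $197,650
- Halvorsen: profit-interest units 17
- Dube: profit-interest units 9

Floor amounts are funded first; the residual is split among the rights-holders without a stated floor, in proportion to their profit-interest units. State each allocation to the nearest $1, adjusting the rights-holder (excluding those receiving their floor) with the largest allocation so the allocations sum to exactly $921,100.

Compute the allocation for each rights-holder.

Bergstrom: $241,150; Ferraro: $197,650; Halvorsen: $315,350; Dube: $166,950

Minimums first: Ferraro $197,650. Balance $723,450.
Balance split over remaining profit-interest units 39: Bergstrom 241,150.00 → $241,150; Halvorsen 315,350.00 → $315,350; Dube 166,950.00 → $166,950.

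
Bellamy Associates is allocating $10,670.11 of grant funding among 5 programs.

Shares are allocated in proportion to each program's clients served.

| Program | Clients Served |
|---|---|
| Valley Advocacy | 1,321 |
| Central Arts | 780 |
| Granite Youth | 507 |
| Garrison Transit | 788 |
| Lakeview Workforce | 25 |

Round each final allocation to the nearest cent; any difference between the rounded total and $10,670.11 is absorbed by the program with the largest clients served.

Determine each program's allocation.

Total clients served = 1,321 + 780 + 507 + 788 + 25 = 3,421.
Raw shares: Valley Advocacy 4,120.2032; Central Arts 2,432.8225; Granite Youth 1,581.3346; Garrison Transit 2,457.7745; Lakeview Workforce 77.9751.
Rounded to nearest cent: Valley Advocacy $4,120.20; Central Arts $2,432.82; Granite Youth $1,581.33; Garrison Transit $2,457.77; Lakeview Workforce $77.98. Sum = $10,670.10.
Difference $10,670.11 − $10,670.10 = +$0.01 applied to largest clients served (Valley Advocacy): Valley Advocacy becomes $4,120.21.

Valley Advocacy: $4,120.21 | Central Arts: $2,432.82 | Granite Youth: $1,581.33 | Garrison Transit: $2,457.77 | Lakeview Workforce: $77.98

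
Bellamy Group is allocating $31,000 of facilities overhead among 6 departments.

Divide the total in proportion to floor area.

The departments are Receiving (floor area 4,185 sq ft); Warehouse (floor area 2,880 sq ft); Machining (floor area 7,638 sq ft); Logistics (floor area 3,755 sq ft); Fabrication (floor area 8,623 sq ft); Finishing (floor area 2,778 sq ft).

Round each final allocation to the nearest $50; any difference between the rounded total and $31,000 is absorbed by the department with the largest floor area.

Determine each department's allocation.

Receiving: $4,350; Warehouse: $3,000; Machining: $7,950; Logistics: $3,900; Fabrication: $8,900; Finishing: $2,900

Combined floor area = 4,185 + 2,880 + 7,638 + 3,755 + 8,623 + 2,778 = 29,859.
Proportional shares: Receiving 4,344.92; Warehouse 2,990.05; Machining 7,929.87; Logistics 3,898.49; Fabrication 8,952.51; Finishing 2,884.16.
At nearest $50: Receiving $4,350; Warehouse $3,000; Machining $7,950; Logistics $3,900; Fabrication $8,950; Finishing $2,900. Sum = $31,050.
Difference $31,000 − $31,050 = −$50 applied to largest floor area (Fabrication): Fabrication becomes $8,900.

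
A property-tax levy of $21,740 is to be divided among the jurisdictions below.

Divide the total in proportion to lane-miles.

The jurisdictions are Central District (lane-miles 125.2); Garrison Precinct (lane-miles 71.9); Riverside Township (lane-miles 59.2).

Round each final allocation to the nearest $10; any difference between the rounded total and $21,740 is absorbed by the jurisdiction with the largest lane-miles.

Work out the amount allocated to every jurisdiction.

Central District: $10,620 · Garrison Precinct: $6,100 · Riverside Township: $5,020

Lane-miles total: 125.2 + 71.9 + 59.2 = 256.3.
Pro-rata amounts: Central District 10,619.77; Garrison Precinct 6,098.74; Riverside Township 5,021.49.
Rounded to nearest $10: Central District $10,620; Garrison Precinct $6,100; Riverside Township $5,020. Sum = $21,740.
Rounded total matches; no reconciliation needed.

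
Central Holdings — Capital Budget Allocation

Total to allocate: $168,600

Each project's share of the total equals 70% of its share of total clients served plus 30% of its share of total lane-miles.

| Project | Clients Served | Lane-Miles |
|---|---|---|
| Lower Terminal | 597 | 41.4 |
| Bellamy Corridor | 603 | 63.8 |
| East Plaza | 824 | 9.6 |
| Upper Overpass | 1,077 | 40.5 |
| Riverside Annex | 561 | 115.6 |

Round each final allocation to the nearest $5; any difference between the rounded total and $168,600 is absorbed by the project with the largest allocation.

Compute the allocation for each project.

Clients served total 3,662; lane-miles total 270.9.
Combined weights (70% clients served + 30% lane-miles): Lower Terminal 0.1600; Bellamy Corridor 0.1859; East Plaza 0.1681; Upper Overpass 0.2507; Riverside Annex 0.2353.
Raw shares: Lower Terminal 26,970.12; Bellamy Corridor 31,345.82; East Plaza 28,348.54; Upper Overpass 42,271.66; Riverside Annex 39,663.86.
At nearest $5: Lower Terminal $26,970; Bellamy Corridor $31,345; East Plaza $28,350; Upper Overpass $42,270; Riverside Annex $39,665. Sum = $168,600.
Sum already equals the total — no adjustment.

Lower Terminal: $26,970 · Bellamy Corridor: $31,345 · East Plaza: $28,350 · Upper Overpass: $42,270 · Riverside Annex: $39,665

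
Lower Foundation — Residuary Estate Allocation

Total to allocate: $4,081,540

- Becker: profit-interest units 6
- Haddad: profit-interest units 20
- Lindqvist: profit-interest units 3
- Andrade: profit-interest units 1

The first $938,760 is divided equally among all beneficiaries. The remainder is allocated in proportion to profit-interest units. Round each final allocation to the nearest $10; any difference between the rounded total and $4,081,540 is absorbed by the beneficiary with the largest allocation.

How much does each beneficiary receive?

Equal tier: $938,760 ÷ 4 = $234,690 apiece.
Remainder $3,142,780 by profit-interest units (total 30): Becker 628,556.00 → $628,560; Haddad 2,095,186.67 → $2,095,190; Lindqvist 314,278.00 → $314,280; Andrade 104,759.33 → $104,760.
Rounding difference −$10 on remainder applied to Haddad.
Totals: Becker $234,690 + $628,560 = $863,250; Haddad $234,690 + $2,095,180 = $2,329,870; Lindqvist $234,690 + $314,280 = $548,970; Andrade $234,690 + $104,760 = $339,450.

Becker: $863,250; Haddad: $2,329,870; Lindqvist: $548,970; Andrade: $339,450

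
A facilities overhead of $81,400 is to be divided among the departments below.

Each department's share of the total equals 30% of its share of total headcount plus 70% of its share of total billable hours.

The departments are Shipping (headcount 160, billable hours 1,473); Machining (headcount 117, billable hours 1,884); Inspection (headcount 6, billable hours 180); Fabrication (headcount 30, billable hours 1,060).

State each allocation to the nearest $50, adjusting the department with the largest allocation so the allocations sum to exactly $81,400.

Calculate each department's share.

Totals — headcount 313, billable hours 4,597.
Blended shares (30% headcount + 70% billable hours): Shipping 0.3777; Machining 0.3990; Inspection 0.0332; Fabrication 0.1902.
Proportional shares: Shipping 30,740.96; Machining 32,480.50; Inspection 2,699.22; Fabrication 15,479.32.
Rounded to nearest $50: Shipping $30,750; Machining $32,500; Inspection $2,700; Fabrication $15,500. Sum = $81,450.
Difference $81,400 − $81,450 = −$50 applied to largest allocation (Machining): Machining becomes $32,450.

Shipping: $30,750; Machining: $32,450; Inspection: $2,700; Fabrication: $15,500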